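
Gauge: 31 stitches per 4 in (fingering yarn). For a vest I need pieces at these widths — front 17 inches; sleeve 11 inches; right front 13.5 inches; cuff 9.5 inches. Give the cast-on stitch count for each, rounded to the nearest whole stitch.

Rate = 31/4 = 7.75 sts per in.
front: 17 × 7.75 = 131.75 → 132.
sleeve: 11 × 7.75 = 85.25 → 85.
right front: 13.5 × 7.75 = 104.62 → 105.
cuff: 9.5 × 7.75 = 73.62 → 74.

front 132; sleeve 85; right front 105; cuff 74.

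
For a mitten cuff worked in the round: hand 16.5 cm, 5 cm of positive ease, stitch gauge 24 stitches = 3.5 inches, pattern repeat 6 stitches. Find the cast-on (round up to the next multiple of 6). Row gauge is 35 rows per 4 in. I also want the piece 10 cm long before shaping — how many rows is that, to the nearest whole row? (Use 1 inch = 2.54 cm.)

Cast on 60 stitches; work 34 rows.

Finished = 16.5 + 5 = 21.5 cm.
21.5 cm × 1/2.54 = 8.46 inches.
24/3.5 = 6.857 sts per in; 8.46 × 6.857 = 58.04 sts.
Next multiple of 6 → 60.
10 cm = 3.94 inches; × 8.75 = 34.45 → 34 rows.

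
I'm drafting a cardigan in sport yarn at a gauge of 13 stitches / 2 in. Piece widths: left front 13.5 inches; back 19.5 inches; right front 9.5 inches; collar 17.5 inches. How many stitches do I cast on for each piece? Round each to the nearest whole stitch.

left front 88; back 127; right front 62; collar 114.

Rate = 13/2 = 6.5 sts per in.
left front: 13.5 × 6.5 = 87.75 → 88.
back: 19.5 × 6.5 = 126.75 → 127.
right front: 9.5 × 6.5 = 61.75 → 62.
collar: 17.5 × 6.5 = 113.75 → 114.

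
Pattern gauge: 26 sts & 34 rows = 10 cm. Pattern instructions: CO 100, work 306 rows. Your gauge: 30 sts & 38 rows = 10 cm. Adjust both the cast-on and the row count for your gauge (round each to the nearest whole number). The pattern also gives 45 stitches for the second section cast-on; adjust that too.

Stitches: 100 × 30/26 = 115.38 → 115.
Rows: 306 × 38/34 = 342.00 → 342.
second section cast-on: 45 × 30/26 = 51.92 → 52.

Cast on 115 stitches; work 342 rows; second section cast-on 52 stitches.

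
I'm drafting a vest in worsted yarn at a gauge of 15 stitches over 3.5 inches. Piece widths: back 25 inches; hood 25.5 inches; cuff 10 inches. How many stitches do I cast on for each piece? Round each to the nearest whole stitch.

Rate = 15/3.5 = 4.286 sts per in.
back: 25 × 4.286 = 107.14 → 107.
hood: 25.5 × 4.286 = 109.29 → 109.
cuff: 10 × 4.286 = 42.86 → 43.

back 107; hood 109; cuff 43.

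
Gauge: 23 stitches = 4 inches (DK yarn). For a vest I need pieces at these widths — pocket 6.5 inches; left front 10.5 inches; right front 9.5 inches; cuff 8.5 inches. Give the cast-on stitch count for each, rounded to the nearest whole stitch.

pocket 37; left front 60; right front 55; cuff 49.

Rate = 23/4 = 5.75 sts per in.
pocket: 6.5 × 5.75 = 37.38 → 37.
left front: 10.5 × 5.75 = 60.38 → 60.
right front: 9.5 × 5.75 = 54.62 → 55.
cuff: 8.5 × 5.75 = 48.88 → 49.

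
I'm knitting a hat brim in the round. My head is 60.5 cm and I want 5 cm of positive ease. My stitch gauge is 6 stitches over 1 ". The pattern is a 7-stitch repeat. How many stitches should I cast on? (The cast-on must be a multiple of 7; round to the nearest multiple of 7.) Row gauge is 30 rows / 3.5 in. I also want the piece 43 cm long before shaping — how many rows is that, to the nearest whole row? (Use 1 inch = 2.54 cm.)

Finished = 60.5 + 5 = 65.5 cm.
65.5 cm × 1/2.54 = 25.79 inches.
6/1 = 6 sts per in; 25.79 × 6 = 154.72 sts.
Nearest multiple of 7 → 154.
43 cm = 16.93 inches; × 8.571 = 145.11 → 145 rows.

Cast on 154 stitches; work 145 rows.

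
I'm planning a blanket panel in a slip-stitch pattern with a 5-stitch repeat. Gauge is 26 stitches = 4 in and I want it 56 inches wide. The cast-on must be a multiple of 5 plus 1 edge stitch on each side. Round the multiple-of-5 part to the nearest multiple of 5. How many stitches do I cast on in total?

362 stitches.

26 / 4 = 6.5 sts per inch.
56 × 6.5 = 364.00 sts.
Less 2 edge sts → 362.00 for the repeat.
Nearest multiple of 5: 360.
Add back 2 edge sts → 362.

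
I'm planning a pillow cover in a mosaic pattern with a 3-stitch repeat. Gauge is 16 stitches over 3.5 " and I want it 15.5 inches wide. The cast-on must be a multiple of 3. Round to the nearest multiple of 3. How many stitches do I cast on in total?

72 stitches.

16 / 3.5 = 4.571 sts per inch.
15.5 × 4.571 = 70.86 sts.
Nearest multiple of 3: 72.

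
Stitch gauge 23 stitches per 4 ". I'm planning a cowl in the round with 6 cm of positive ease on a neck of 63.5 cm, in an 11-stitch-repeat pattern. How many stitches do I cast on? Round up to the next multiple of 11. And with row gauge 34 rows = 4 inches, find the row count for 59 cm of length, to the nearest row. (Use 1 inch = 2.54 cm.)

Finished = 63.5 + 6 = 69.5 cm.
69.5 cm × 1/2.54 = 27.36 inches.
23/4 = 5.75 sts per in; 27.36 × 5.75 = 157.33 sts.
Next multiple of 11 → 165.
59 cm = 23.23 inches; × 8.5 = 197.44 → 197 rows.

Cast on 165 stitches; work 197 rows.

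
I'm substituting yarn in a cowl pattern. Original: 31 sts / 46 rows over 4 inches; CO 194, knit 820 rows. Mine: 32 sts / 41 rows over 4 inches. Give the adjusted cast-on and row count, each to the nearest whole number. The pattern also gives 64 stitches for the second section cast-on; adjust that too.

Cast on 200 stitches; work 731 rows; second section cast-on 66 stitches.

Stitches: 194 × 32/31 = 200.26 → 200.
Rows: 820 × 41/46 = 730.87 → 731.
second section cast-on: 64 × 32/31 = 66.06 → 66.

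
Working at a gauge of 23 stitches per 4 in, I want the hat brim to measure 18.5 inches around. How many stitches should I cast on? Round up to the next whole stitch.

23 stitches / 4 in = 5.75 stitches per inch.
18.5 × 5.75 = 106.38 stitches.
Round up → 107.

107 stitches.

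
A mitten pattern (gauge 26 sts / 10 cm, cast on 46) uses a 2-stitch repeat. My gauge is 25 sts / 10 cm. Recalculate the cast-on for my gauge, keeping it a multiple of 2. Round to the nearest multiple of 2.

Cast on 44 stitches.

46 × 25 / 26 = 44.23.
Nearest multiple of 2: 44.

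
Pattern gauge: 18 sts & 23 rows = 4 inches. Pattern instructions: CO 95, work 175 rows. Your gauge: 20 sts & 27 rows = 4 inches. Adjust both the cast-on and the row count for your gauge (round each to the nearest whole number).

Stitches: 95 × 20/18 = 105.56 → 106.
Rows: 175 × 27/23 = 205.43 → 205.

Cast on 106 stitches; work 205 rows.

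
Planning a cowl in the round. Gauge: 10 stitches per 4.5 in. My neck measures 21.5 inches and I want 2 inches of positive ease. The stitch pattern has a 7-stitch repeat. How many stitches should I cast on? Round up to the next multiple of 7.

CO 56 sts.

Finished = 21.5 + 2 = 23.5 inches.
10 / 4.5 = 2.222 sts/in.
23.5 × 2.222 = 52.22 sts.
Next multiple of 7: 56.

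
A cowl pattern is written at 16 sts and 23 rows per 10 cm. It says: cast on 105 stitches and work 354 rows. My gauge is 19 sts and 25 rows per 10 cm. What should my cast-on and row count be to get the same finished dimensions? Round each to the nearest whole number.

Stitches: 105 × 19/16 = 124.69 → 125.
Rows: 354 × 25/23 = 384.78 → 385.

Cast on 125 stitches; work 385 rows.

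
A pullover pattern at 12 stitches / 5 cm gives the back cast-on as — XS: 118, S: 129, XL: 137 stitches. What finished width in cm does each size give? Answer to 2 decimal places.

XS 49.17 cm; S 53.75 cm; XL 57.08 cm.

12/5 = 2.4 sts per cm.
XS: 118 / 2.4 = 49.167 → 49.17 cm.
S: 129 / 2.4 = 53.750 → 53.75 cm.
XL: 137 / 2.4 = 57.083 → 57.08 cm.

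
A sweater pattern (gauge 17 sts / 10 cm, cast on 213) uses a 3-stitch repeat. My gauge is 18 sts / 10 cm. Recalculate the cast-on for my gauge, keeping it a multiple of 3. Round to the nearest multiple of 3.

213 × 18 / 17 = 225.53.
Nearest multiple of 3: 225.

Cast on 225 stitches.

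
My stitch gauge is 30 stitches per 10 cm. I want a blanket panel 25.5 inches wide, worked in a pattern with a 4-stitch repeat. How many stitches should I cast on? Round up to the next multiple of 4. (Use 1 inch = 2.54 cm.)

196 stitches.

25.5 in = 25.5 × 2.54 = 64.77 cm.
30 / 10 = 3 sts/cm.
64.77 × 3 = 194.31 sts.
→ 196.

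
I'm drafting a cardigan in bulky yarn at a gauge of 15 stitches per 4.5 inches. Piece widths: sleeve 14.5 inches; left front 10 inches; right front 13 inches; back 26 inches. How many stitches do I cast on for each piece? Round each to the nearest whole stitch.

Rate = 15/4.5 = 3.333 sts per in.
sleeve: 14.5 × 3.333 = 48.33 → 48.
left front: 10 × 3.333 = 33.33 → 33.
right front: 13 × 3.333 = 43.33 → 43.
back: 26 × 3.333 = 86.67 → 87.

sleeve 48; left front 33; right front 43; back 87.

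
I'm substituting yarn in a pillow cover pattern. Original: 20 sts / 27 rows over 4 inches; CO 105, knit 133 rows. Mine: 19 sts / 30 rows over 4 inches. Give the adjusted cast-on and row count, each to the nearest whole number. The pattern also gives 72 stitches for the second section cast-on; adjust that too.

Stitches: 105 × 19/20 = 99.75 → 100.
Rows: 133 × 30/27 = 147.78 → 148.
second section cast-on: 72 × 19/20 = 68.40 → 68.

Cast on 100 stitches; work 148 rows; second section cast-on 68 stitches.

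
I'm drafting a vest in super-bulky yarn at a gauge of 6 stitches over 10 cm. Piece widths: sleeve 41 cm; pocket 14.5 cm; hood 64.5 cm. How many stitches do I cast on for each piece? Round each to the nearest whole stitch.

Rate = 6/10 = 0.6 sts per cm.
sleeve: 41 × 0.6 = 24.60 → 25.
pocket: 14.5 × 0.6 = 8.70 → 9.
hood: 64.5 × 0.6 = 38.70 → 39.

sleeve 25; pocket 9; hood 39.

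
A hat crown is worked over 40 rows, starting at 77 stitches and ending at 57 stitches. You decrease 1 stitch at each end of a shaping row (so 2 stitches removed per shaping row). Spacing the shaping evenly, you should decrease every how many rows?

Stitches to remove: |57 − 77| = 20.
Shaping rows needed: 20 / 2 = 10.
40 rows / 10 = every 4 rows.

Decrease every 4th row.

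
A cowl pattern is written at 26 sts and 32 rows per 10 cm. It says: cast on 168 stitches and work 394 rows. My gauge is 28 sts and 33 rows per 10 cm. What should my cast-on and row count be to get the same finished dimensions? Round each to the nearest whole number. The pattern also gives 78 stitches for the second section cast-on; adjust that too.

Cast on 181 stitches; work 406 rows; second section cast-on 84 stitches.

Stitches: 168 × 28/26 = 180.92 → 181.
Rows: 394 × 33/32 = 406.31 → 406.
second section cast-on: 78 × 28/26 = 84.00 → 84.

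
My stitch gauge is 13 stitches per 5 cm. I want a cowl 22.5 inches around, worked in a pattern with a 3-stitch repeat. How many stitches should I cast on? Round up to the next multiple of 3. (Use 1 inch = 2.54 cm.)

22.5 in = 22.5 × 2.54 = 57.15 cm.
13 / 5 = 2.6 sts/cm.
57.15 × 2.6 = 148.59 sts.
→ 150.

Cast on 150 stitches.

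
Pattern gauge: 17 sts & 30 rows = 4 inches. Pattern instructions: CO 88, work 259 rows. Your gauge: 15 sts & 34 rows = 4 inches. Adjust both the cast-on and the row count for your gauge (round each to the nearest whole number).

Stitches: 88 × 15/17 = 77.65 → 78.
Rows: 259 × 34/30 = 293.53 → 294.

Cast on 78 stitches; work 294 rows.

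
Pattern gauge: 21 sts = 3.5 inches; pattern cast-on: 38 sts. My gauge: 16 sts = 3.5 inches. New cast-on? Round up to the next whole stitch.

Scale factor = 16 / 21 = 0.762.
38 × 16 / 21 = 28.95 sts.
→ 29 sts.

Cast on 29 stitches.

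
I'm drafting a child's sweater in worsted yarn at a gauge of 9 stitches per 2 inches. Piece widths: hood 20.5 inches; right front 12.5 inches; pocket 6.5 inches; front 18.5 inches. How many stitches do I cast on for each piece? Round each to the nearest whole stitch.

hood 92; right front 56; pocket 29; front 83.

Rate = 9/2 = 4.5 sts per in.
hood: 20.5 × 4.5 = 92.25 → 92.
right front: 12.5 × 4.5 = 56.25 → 56.
pocket: 6.5 × 4.5 = 29.25 → 29.
front: 18.5 × 4.5 = 83.25 → 83.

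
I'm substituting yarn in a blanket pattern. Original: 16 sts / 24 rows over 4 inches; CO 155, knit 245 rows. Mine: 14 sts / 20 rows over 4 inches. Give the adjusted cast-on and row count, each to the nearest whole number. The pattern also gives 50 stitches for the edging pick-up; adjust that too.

Cast on 136 stitches; work 204 rows; edging pick-up 44 stitches.

Stitches: 155 × 14/16 = 135.62 → 136.
Rows: 245 × 20/24 = 204.17 → 204.
edging pick-up: 50 × 14/16 = 43.75 → 44.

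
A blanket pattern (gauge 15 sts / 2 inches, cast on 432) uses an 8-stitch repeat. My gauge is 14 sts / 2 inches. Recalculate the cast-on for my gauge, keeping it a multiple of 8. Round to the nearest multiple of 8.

432 × 14 / 15 = 403.20.
Nearest multiple of 8: 400.

Cast on 400 stitches.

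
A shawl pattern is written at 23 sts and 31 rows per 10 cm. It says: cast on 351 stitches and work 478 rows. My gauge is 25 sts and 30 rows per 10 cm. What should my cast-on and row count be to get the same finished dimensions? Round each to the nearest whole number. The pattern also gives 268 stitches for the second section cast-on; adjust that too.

Stitches: 351 × 25/23 = 381.52 → 382.
Rows: 478 × 30/31 = 462.58 → 463.
second section cast-on: 268 × 25/23 = 291.30 → 291.

Cast on 382 stitches; work 463 rows; second section cast-on 291 stitches.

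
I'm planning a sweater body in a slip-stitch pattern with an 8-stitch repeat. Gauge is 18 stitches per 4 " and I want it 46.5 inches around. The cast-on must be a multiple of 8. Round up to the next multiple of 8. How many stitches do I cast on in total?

Cast on 216 stitches.

18 / 4 = 4.5 sts per inch.
46.5 × 4.5 = 209.25 sts.
Next multiple of 8: 216.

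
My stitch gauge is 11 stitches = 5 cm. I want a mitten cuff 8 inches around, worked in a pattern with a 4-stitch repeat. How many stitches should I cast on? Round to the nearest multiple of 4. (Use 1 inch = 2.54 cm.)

8 in = 8 × 2.54 = 20.32 cm.
11 / 5 = 2.2 sts/cm.
20.32 × 2.2 = 44.70 sts.
→ 44.

CO 44 sts.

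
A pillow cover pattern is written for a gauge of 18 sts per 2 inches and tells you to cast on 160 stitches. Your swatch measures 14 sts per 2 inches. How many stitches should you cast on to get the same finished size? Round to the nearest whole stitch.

Scale factor = 14 / 18 = 0.778.
160 × 14 / 18 = 124.44 sts.
→ 124 sts.

CO 124 sts.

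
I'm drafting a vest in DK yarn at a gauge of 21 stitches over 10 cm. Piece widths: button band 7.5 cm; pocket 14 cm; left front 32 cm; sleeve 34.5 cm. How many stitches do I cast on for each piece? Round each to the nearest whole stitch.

button band 16; pocket 29; left front 67; sleeve 72.

Rate = 21/10 = 2.1 sts per cm.
button band: 7.5 × 2.1 = 15.75 → 16.
pocket: 14 × 2.1 = 29.40 → 29.
left front: 32 × 2.1 = 67.20 → 67.
sleeve: 34.5 × 2.1 = 72.45 → 72.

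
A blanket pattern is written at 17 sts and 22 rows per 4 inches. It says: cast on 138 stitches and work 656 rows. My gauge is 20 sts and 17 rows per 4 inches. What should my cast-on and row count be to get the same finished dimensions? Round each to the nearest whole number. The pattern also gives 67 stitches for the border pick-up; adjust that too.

Stitches: 138 × 20/17 = 162.35 → 162.
Rows: 656 × 17/22 = 506.91 → 507.
border pick-up: 67 × 20/17 = 78.82 → 79.

Cast on 162 stitches; work 507 rows; border pick-up 79 stitches.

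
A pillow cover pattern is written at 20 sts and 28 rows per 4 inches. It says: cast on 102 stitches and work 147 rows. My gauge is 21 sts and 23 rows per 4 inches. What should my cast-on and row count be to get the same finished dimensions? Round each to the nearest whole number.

Cast on 107 stitches; work 121 rows.

Stitches: 102 × 21/20 = 107.10 → 107.
Rows: 147 × 23/28 = 120.75 → 121.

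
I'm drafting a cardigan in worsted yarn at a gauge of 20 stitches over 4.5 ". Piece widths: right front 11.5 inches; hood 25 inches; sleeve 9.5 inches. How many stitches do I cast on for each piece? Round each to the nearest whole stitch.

right front 51; hood 111; sleeve 42.

Rate = 20/4.5 = 4.444 sts per in.
right front: 11.5 × 4.444 = 51.11 → 51.
hood: 25 × 4.444 = 111.11 → 111.
sleeve: 9.5 × 4.444 = 42.22 → 42.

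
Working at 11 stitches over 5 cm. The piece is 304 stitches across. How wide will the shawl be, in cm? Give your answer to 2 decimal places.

138.18 cm.

11 stitches / 5 cm = 2.2 stitches per cm.
304 / 2.2 = 138.182 cm.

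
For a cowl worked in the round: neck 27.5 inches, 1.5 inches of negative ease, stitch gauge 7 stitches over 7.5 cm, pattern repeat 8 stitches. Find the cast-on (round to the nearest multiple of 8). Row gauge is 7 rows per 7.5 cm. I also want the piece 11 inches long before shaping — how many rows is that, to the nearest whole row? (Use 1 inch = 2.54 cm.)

Cast on 64 stitches; work 26 rows.

Finished = 27.5 − 1.5 = 26 inches.
26 inches × 2.54 = 66.04 cm.
7/7.5 = 0.933 sts per cm; 66.04 × 0.933 = 61.64 sts.
Nearest multiple of 8 → 64.
11 inches = 27.94 cm; × 0.933 = 26.08 → 26 rows.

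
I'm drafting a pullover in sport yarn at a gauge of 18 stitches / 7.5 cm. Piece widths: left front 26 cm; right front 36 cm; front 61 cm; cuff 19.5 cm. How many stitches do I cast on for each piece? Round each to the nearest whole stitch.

left front 62; right front 86; front 146; cuff 47.

Rate = 18/7.5 = 2.4 sts per cm.
left front: 26 × 2.4 = 62.40 → 62.
right front: 36 × 2.4 = 86.40 → 86.
front: 61 × 2.4 = 146.40 → 146.
cuff: 19.5 × 2.4 = 46.80 → 47.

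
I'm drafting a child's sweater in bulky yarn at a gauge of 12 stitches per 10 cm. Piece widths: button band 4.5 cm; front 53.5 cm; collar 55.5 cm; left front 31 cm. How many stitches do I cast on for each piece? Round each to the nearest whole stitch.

button band 5; front 64; collar 67; left front 37.

Rate = 12/10 = 1.2 sts per cm.
button band: 4.5 × 1.2 = 5.40 → 5.
front: 53.5 × 1.2 = 64.20 → 64.
collar: 55.5 × 1.2 = 66.60 → 67.
left front: 31 × 1.2 = 37.20 → 37.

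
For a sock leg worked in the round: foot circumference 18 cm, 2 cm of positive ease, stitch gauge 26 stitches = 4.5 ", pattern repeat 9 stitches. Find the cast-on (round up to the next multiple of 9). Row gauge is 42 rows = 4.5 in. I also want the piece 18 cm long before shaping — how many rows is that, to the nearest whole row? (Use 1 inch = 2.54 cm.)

Cast on 54 stitches; work 66 rows.

Finished = 18 + 2 = 20 cm.
20 cm × 1/2.54 = 7.87 inches.
26/4.5 = 5.778 sts per in; 7.87 × 5.778 = 45.49 sts.
Next multiple of 9 → 54.
18 cm = 7.09 inches; × 9.333 = 66.14 → 66 rows.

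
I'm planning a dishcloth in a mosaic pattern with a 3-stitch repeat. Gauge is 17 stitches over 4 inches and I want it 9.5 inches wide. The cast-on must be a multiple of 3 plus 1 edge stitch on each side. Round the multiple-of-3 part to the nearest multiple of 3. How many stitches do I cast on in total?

17 / 4 = 4.25 sts per inch.
9.5 × 4.25 = 40.38 sts.
Less 2 edge sts → 38.38 for the repeat.
Nearest multiple of 3: 39.
Add back 2 edge sts → 41.

CO 41 sts.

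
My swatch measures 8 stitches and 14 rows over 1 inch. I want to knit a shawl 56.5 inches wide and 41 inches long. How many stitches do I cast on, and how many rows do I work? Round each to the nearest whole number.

Stitch gauge = 8/1 = 8 sts/in; 56.5 × 8 = 452.00 → 452 sts.
Row gauge = 14/1 = 14 rows/in; 41 × 14 = 574.00 → 574 rows.

Cast on 452 stitches and work 574 rows.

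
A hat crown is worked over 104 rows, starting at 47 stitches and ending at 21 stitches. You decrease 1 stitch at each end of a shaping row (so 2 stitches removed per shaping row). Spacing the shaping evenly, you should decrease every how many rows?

Decrease every 8th row.

Stitches to remove: |21 − 47| = 26.
Shaping rows needed: 26 / 2 = 13.
104 rows / 13 = every 8 rows.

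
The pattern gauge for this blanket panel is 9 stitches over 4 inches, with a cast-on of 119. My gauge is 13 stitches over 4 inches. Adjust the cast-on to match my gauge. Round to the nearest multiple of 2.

172 stitches.

Scale factor = 13 / 9 = 1.444.
119 × 13 / 9 = 171.89 sts.
→ 172 sts.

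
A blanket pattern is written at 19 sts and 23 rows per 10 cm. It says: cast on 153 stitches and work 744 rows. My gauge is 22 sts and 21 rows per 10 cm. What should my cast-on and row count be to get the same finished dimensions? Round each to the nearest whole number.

Stitches: 153 × 22/19 = 177.16 → 177.
Rows: 744 × 21/23 = 679.30 → 679.

Cast on 177 stitches; work 679 rows.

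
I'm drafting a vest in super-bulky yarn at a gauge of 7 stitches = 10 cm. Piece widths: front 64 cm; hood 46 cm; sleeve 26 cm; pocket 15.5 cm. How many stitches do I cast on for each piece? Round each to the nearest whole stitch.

front 45; hood 32; sleeve 18; pocket 11.

Rate = 7/10 = 0.7 sts per cm.
front: 64 × 0.7 = 44.80 → 45.
hood: 46 × 0.7 = 32.20 → 32.
sleeve: 26 × 0.7 = 18.20 → 18.
pocket: 15.5 × 0.7 = 10.85 → 11.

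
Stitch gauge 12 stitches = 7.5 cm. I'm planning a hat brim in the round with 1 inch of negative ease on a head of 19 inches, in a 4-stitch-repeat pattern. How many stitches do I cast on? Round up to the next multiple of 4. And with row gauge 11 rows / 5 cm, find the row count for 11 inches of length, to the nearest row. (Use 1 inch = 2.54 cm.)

Finished = 19 − 1 = 18 inches.
18 inches × 2.54 = 45.72 cm.
12/7.5 = 1.6 sts per cm; 45.72 × 1.6 = 73.15 sts.
Next multiple of 4 → 76.
11 inches = 27.94 cm; × 2.2 = 61.47 → 61 rows.

Cast on 76 stitches; work 61 rows.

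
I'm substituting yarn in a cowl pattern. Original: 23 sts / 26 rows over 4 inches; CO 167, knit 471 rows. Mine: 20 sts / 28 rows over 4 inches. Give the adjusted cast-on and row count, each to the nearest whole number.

Cast on 145 stitches; work 507 rows.

Stitches: 167 × 20/23 = 145.22 → 145.
Rows: 471 × 28/26 = 507.23 → 507.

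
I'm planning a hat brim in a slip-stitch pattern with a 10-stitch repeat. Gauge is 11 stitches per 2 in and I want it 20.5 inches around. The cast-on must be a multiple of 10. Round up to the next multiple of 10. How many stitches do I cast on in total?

11 / 2 = 5.5 sts per inch.
20.5 × 5.5 = 112.75 sts.
Next multiple of 10: 120.

120 stitches.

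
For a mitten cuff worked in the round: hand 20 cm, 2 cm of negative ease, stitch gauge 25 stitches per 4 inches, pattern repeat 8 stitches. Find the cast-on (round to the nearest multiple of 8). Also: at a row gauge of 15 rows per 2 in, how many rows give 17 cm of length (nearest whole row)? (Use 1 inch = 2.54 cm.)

Finished = 20 − 2 = 18 cm.
18 cm × 1/2.54 = 7.09 inches.
25/4 = 6.25 sts per in; 7.09 × 6.25 = 44.29 sts.
Nearest multiple of 8 → 48.
17 cm = 6.69 inches; × 7.5 = 50.20 → 50 rows.

Cast on 48 stitches; work 50 rows.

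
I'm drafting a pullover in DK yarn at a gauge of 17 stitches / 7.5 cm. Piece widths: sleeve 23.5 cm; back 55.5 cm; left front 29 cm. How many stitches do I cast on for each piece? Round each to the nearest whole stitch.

sleeve 53; back 126; left front 66.

Rate = 17/7.5 = 2.267 sts per cm.
sleeve: 23.5 × 2.267 = 53.27 → 53.
back: 55.5 × 2.267 = 125.80 → 126.
left front: 29 × 2.267 = 65.73 → 66.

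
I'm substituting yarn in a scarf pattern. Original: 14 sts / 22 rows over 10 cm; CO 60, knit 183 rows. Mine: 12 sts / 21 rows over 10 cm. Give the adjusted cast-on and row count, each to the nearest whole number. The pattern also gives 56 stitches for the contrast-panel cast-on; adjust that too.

Cast on 51 stitches; work 175 rows; contrast-panel cast-on 48 stitches.

Stitches: 60 × 12/14 = 51.43 → 51.
Rows: 183 × 21/22 = 174.68 → 175.
contrast-panel cast-on: 56 × 12/14 = 48.00 → 48.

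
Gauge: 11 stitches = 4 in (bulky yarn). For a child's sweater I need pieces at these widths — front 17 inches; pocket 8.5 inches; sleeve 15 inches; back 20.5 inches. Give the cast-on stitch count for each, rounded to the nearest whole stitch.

front 47; pocket 23; sleeve 41; back 56.

Rate = 11/4 = 2.75 sts per in.
front: 17 × 2.75 = 46.75 → 47.
pocket: 8.5 × 2.75 = 23.38 → 23.
sleeve: 15 × 2.75 = 41.25 → 41.
back: 20.5 × 2.75 = 56.38 → 56.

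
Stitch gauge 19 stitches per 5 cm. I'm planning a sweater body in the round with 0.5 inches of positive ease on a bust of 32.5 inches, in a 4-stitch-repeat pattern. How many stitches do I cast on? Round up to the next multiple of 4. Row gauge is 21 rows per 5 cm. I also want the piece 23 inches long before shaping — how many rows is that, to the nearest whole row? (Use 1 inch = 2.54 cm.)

Finished = 32.5 + 0.5 = 33 inches.
33 inches × 2.54 = 83.82 cm.
19/5 = 3.8 sts per cm; 83.82 × 3.8 = 318.52 sts.
Next multiple of 4 → 320.
23 inches = 58.42 cm; × 4.2 = 245.36 → 245 rows.

Cast on 320 stitches; work 245 rows.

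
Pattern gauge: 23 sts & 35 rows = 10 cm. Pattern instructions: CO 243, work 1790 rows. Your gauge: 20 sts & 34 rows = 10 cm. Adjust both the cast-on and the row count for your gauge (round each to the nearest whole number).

Cast on 211 stitches; work 1739 rows.

Stitches: 243 × 20/23 = 211.30 → 211.
Rows: 1790 × 34/35 = 1738.86 → 1739.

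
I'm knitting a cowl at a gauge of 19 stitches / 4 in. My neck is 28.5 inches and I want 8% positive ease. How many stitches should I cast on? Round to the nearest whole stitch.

Cast on 146 stitches.

Finished = 28.5 × 1.08 = 30.78 in.
19 / 4 = 4.75 sts per inch.
30.78 × 4.75 = 146.21 sts.
→ 146 sts.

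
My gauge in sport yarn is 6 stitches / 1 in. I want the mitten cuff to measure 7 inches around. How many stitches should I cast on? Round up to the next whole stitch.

42 stitches.

6 stitches / 1 in = 6 stitches per inch.
7 × 6 = 42.00 stitches.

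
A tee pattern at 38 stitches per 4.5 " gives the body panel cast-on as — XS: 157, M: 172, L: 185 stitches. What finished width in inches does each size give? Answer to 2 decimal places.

38/4.5 = 8.444 sts per in.
XS: 157 / 8.444 = 18.592 → 18.59 in.
M: 172 / 8.444 = 20.368 → 20.37 in.
L: 185 / 8.444 = 21.908 → 21.91 in.

XS 18.59 inches; M 20.37 inches; L 21.91 inches.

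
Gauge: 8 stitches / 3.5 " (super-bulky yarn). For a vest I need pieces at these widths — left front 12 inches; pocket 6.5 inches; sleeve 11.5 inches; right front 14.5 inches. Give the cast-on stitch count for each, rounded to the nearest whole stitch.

Rate = 8/3.5 = 2.286 sts per in.
left front: 12 × 2.286 = 27.43 → 27.
pocket: 6.5 × 2.286 = 14.86 → 15.
sleeve: 11.5 × 2.286 = 26.29 → 26.
right front: 14.5 × 2.286 = 33.14 → 33.

left front 27; pocket 15; sleeve 26; right front 33.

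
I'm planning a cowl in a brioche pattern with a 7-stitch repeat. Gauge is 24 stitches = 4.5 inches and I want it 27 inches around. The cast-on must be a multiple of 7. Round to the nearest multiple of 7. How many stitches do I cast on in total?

24 / 4.5 = 5.333 sts per inch.
27 × 5.333 = 144.00 sts.
Nearest multiple of 7: 147.

Cast on 147 stitches.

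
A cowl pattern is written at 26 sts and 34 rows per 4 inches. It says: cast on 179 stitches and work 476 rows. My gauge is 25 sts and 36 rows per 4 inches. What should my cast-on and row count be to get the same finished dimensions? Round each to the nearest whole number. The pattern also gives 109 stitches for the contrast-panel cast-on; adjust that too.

Cast on 172 stitches; work 504 rows; contrast-panel cast-on 105 stitches.

Stitches: 179 × 25/26 = 172.12 → 172.
Rows: 476 × 36/34 = 504.00 → 504.
contrast-panel cast-on: 109 × 25/26 = 104.81 → 105.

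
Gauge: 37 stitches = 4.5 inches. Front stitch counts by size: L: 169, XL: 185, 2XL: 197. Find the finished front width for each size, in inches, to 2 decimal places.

L 20.55 inches; XL 22.50 inches; 2XL 23.96 inches.

37/4.5 = 8.222 sts per in.
L: 169 / 8.222 = 20.554 → 20.55 in.
XL: 185 / 8.222 = 22.500 → 22.50 in.
2XL: 197 / 8.222 = 23.959 → 23.96 in.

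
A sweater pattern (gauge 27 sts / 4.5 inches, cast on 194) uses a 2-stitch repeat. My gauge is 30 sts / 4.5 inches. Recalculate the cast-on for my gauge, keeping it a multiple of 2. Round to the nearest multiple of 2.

194 × 30 / 27 = 215.56.
Nearest multiple of 2: 216.

216 stitches.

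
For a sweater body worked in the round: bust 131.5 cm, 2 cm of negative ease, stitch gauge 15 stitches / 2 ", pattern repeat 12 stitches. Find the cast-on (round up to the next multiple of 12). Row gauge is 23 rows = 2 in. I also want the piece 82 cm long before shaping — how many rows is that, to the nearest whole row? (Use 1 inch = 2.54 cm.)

Finished = 131.5 − 2 = 129.5 cm.
129.5 cm × 1/2.54 = 50.98 inches.
15/2 = 7.5 sts per in; 50.98 × 7.5 = 382.38 sts.
Next multiple of 12 → 384.
82 cm = 32.28 inches; × 11.5 = 371.26 → 371 rows.

Cast on 384 stitches; work 371 rows.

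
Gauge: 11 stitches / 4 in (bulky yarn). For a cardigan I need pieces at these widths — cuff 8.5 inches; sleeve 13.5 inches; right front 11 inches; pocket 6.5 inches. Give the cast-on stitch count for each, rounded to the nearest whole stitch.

Rate = 11/4 = 2.75 sts per in.
cuff: 8.5 × 2.75 = 23.38 → 23.
sleeve: 13.5 × 2.75 = 37.12 → 37.
right front: 11 × 2.75 = 30.25 → 30.
pocket: 6.5 × 2.75 = 17.88 → 18.

cuff 23; sleeve 37; right front 30; pocket 18.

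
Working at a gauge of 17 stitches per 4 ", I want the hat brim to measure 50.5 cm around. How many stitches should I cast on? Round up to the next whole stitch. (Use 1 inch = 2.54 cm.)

CO 85 sts.

50.5 cm = 19.88 in.
17 stitches / 4 in = 4.25 stitches per inch.
19.88 × 4.25 = 84.50 stitches.
Round up → 85.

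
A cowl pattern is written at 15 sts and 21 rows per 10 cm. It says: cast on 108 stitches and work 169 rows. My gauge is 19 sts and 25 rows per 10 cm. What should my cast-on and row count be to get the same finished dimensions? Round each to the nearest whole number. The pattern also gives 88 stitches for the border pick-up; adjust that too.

Stitches: 108 × 19/15 = 136.80 → 137.
Rows: 169 × 25/21 = 201.19 → 201.
border pick-up: 88 × 19/15 = 111.47 → 111.

Cast on 137 stitches; work 201 rows; border pick-up 111 stitches.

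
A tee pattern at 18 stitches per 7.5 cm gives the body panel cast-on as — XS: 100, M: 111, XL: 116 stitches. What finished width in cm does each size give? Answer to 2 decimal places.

18/7.5 = 2.4 sts per cm.
XS: 100 / 2.4 = 41.667 → 41.67 cm.
M: 111 / 2.4 = 46.250 → 46.25 cm.
XL: 116 / 2.4 = 48.333 → 48.33 cm.

XS 41.67 cm; M 46.25 cm; XL 48.33 cm.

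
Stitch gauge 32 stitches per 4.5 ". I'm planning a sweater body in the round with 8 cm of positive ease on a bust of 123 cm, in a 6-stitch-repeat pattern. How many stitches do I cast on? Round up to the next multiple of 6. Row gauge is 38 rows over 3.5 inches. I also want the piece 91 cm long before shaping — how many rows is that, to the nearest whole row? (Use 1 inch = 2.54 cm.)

Finished = 123 + 8 = 131 cm.
131 cm × 1/2.54 = 51.57 inches.
32/4.5 = 7.111 sts per in; 51.57 × 7.111 = 366.75 sts.
Next multiple of 6 → 372.
91 cm = 35.83 inches; × 10.857 = 388.98 → 389 rows.

Cast on 372 stitches; work 389 rows.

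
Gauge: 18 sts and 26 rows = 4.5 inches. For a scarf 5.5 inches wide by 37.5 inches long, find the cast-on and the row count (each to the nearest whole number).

Cast on 22 stitches and work 217 rows.

Stitch gauge = 18/4.5 = 4 sts/in; 5.5 × 4 = 22.00 → 22 sts.
Row gauge = 26/4.5 = 5.778 rows/in; 37.5 × 5.778 = 216.67 → 217 rows.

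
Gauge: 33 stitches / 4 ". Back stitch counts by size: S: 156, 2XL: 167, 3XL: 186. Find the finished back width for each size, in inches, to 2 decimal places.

S 18.91 inches; 2XL 20.24 inches; 3XL 22.55 inches.

33/4 = 8.25 sts per in.
S: 156 / 8.25 = 18.909 → 18.91 in.
2XL: 167 / 8.25 = 20.242 → 20.24 in.
3XL: 186 / 8.25 = 22.545 → 22.55 in.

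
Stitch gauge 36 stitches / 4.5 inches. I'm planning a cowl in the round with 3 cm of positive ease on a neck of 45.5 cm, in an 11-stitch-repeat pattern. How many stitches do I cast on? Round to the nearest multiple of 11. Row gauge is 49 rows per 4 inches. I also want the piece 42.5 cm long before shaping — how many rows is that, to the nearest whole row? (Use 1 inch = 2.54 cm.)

Finished = 45.5 + 3 = 48.5 cm.
48.5 cm × 1/2.54 = 19.09 inches.
36/4.5 = 8 sts per in; 19.09 × 8 = 152.76 sts.
Nearest multiple of 11 → 154.
42.5 cm = 16.73 inches; × 12.25 = 204.97 → 205 rows.

Cast on 154 stitches; work 205 rows.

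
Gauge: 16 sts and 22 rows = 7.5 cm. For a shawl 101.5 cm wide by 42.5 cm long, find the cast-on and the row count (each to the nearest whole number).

Cast on 217 stitches and work 125 rows.

Stitch gauge = 16/7.5 = 2.133 sts/cm; 101.5 × 2.133 = 216.53 → 217 sts.
Row gauge = 22/7.5 = 2.933 rows/cm; 42.5 × 2.933 = 124.67 → 125 rows.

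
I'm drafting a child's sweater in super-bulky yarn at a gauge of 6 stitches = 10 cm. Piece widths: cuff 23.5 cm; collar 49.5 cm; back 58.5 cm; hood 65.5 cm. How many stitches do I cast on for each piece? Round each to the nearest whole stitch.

Rate = 6/10 = 0.6 sts per cm.
cuff: 23.5 × 0.6 = 14.10 → 14.
collar: 49.5 × 0.6 = 29.70 → 30.
back: 58.5 × 0.6 = 35.10 → 35.
hood: 65.5 × 0.6 = 39.30 → 39.

cuff 14; collar 30; back 35; hood 39.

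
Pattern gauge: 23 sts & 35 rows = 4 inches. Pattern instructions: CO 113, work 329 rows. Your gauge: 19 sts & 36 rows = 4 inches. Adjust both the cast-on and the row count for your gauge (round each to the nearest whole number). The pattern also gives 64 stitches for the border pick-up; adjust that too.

Cast on 93 stitches; work 338 rows; border pick-up 53 stitches.

Stitches: 113 × 19/23 = 93.35 → 93.
Rows: 329 × 36/35 = 338.40 → 338.
border pick-up: 64 × 19/23 = 52.87 → 53.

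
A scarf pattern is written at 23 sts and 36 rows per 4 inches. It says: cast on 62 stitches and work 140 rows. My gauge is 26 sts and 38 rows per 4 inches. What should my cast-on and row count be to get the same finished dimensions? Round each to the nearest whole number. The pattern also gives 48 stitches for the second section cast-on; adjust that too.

Stitches: 62 × 26/23 = 70.09 → 70.
Rows: 140 × 38/36 = 147.78 → 148.
second section cast-on: 48 × 26/23 = 54.26 → 54.

Cast on 70 stitches; work 148 rows; second section cast-on 54 stitches.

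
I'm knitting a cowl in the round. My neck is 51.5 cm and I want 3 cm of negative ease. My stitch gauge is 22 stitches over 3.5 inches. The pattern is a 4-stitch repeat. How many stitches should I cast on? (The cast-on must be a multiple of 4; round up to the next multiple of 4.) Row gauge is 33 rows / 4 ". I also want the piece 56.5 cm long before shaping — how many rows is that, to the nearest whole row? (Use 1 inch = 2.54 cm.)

Cast on 124 stitches; work 184 rows.

Finished = 51.5 − 3 = 48.5 cm.
48.5 cm × 1/2.54 = 19.09 inches.
22/3.5 = 6.286 sts per in; 19.09 × 6.286 = 120.02 sts.
Next multiple of 4 → 124.
56.5 cm = 22.24 inches; × 8.25 = 183.51 → 184 rows.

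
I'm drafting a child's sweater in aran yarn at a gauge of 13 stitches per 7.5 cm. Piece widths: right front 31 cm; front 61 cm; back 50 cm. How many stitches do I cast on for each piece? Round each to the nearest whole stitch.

right front 54; front 106; back 87.

Rate = 13/7.5 = 1.733 sts per cm.
right front: 31 × 1.733 = 53.73 → 54.
front: 61 × 1.733 = 105.73 → 106.
back: 50 × 1.733 = 86.67 → 87.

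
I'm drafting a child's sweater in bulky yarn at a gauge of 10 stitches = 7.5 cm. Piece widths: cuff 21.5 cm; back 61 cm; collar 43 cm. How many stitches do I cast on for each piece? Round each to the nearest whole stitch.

cuff 29; back 81; collar 57.

Rate = 10/7.5 = 1.333 sts per cm.
cuff: 21.5 × 1.333 = 28.67 → 29.
back: 61 × 1.333 = 81.33 → 81.
collar: 43 × 1.333 = 57.33 → 57.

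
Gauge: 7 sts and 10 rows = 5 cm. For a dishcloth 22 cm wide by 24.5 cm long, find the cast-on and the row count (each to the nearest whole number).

Cast on 31 stitches and work 49 rows.

Stitch gauge = 7/5 = 1.4 sts/cm; 22 × 1.4 = 30.80 → 31 sts.
Row gauge = 10/5 = 2 rows/cm; 24.5 × 2 = 49.00 → 49 rows.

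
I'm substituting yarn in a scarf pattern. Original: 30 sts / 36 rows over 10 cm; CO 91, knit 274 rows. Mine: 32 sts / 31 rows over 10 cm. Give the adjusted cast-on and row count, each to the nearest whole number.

Stitches: 91 × 32/30 = 97.07 → 97.
Rows: 274 × 31/36 = 235.94 → 236.

Cast on 97 stitches; work 236 rows.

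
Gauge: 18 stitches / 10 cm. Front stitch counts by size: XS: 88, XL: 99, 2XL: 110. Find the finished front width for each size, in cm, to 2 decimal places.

XS 48.89 cm; XL 55.00 cm; 2XL 61.11 cm.

18/10 = 1.8 sts per cm.
XS: 88 / 1.8 = 48.889 → 48.89 cm.
XL: 99 / 1.8 = 55.000 → 55.00 cm.
2XL: 110 / 1.8 = 61.111 → 61.11 cm.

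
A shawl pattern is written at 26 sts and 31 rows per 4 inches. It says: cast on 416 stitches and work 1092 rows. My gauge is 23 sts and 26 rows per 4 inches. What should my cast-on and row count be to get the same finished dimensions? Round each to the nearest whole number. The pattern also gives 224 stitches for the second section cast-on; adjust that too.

Cast on 368 stitches; work 916 rows; second section cast-on 198 stitches.

Stitches: 416 × 23/26 = 368.00 → 368.
Rows: 1092 × 26/31 = 915.87 → 916.
second section cast-on: 224 × 23/26 = 198.15 → 198.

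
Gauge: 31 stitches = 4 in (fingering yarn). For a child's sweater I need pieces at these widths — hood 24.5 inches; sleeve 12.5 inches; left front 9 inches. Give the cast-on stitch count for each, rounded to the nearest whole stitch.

hood 190; sleeve 97; left front 70.

Rate = 31/4 = 7.75 sts per in.
hood: 24.5 × 7.75 = 189.88 → 190.
sleeve: 12.5 × 7.75 = 96.88 → 97.
left front: 9 × 7.75 = 69.75 → 70.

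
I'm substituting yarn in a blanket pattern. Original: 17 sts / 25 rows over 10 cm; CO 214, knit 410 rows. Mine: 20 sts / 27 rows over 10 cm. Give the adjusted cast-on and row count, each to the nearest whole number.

Cast on 252 stitches; work 443 rows.

Stitches: 214 × 20/17 = 251.76 → 252.
Rows: 410 × 27/25 = 442.80 → 443.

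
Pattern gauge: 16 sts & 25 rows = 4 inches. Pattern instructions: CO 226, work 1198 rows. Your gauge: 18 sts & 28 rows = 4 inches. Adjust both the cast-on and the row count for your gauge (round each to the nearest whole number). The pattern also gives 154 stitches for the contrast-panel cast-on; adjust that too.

Cast on 254 stitches; work 1342 rows; contrast-panel cast-on 173 stitches.

Stitches: 226 × 18/16 = 254.25 → 254.
Rows: 1198 × 28/25 = 1341.76 → 1342.
contrast-panel cast-on: 154 × 18/16 = 173.25 → 173.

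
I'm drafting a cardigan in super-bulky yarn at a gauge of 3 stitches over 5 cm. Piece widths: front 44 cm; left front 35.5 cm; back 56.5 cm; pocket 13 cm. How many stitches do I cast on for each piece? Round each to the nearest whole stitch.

front 26; left front 21; back 34; pocket 8.

Rate = 3/5 = 0.6 sts per cm.
front: 44 × 0.6 = 26.40 → 26.
left front: 35.5 × 0.6 = 21.30 → 21.
back: 56.5 × 0.6 = 33.90 → 34.
pocket: 13 × 0.6 = 7.80 → 8.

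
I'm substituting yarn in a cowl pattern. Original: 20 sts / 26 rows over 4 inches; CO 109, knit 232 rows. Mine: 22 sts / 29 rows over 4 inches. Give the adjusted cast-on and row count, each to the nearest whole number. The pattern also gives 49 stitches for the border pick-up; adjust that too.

Cast on 120 stitches; work 259 rows; border pick-up 54 stitches.

Stitches: 109 × 22/20 = 119.90 → 120.
Rows: 232 × 29/26 = 258.77 → 259.
border pick-up: 49 × 22/20 = 53.90 → 54.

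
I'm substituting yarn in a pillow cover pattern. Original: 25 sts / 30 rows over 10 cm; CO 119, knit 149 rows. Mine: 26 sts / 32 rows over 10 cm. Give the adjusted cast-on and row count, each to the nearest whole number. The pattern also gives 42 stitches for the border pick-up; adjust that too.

Cast on 124 stitches; work 159 rows; border pick-up 44 stitches.

Stitches: 119 × 26/25 = 123.76 → 124.
Rows: 149 × 32/30 = 158.93 → 159.
border pick-up: 42 × 26/25 = 43.68 → 44.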